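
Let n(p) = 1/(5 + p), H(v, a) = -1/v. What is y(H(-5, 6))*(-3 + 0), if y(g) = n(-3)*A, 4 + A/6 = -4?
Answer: 72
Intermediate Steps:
A = -48 (A = -24 + 6*(-4) = -24 - 24 = -48)
y(g) = -24 (y(g) = -48/(5 - 3) = -48/2 = (1/2)*(-48) = -24)
y(H(-5, 6))*(-3 + 0) = -24*(-3 + 0) = -24*(-3) = 72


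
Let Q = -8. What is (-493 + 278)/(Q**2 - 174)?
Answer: 43/22 ≈ 1.9545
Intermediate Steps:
(-493 + 278)/(Q**2 - 174) = (-493 + 278)/((-8)**2 - 174) = -215/(64 - 174) = -215/(-110) = -215*(-1/110) = 43/22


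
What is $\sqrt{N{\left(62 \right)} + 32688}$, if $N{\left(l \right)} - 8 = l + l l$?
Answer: $\sqrt{36602} \approx 191.32$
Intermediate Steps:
$N{\left(l \right)} = 8 + l + l^{2}$ ($N{\left(l \right)} = 8 + \left(l + l l\right) = 8 + \left(l + l^{2}\right) = 8 + l + l^{2}$)
$\sqrt{N{\left(62 \right)} + 32688} = \sqrt{\left(8 + 62 + 62^{2}\right) + 32688} = \sqrt{\left(8 + 62 + 3844\right) + 32688} = \sqrt{3914 + 32688} = \sqrt{36602}$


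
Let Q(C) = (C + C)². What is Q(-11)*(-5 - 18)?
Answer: -11132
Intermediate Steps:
Q(C) = 4*C² (Q(C) = (2*C)² = 4*C²)
Q(-11)*(-5 - 18) = (4*(-11)²)*(-5 - 18) = (4*121)*(-23) = 484*(-23) = -11132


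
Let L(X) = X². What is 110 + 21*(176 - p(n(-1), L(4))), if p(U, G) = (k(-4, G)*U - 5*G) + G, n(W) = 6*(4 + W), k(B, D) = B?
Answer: 6662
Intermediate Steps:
n(W) = 24 + 6*W
p(U, G) = -4*G - 4*U (p(U, G) = (-4*U - 5*G) + G = (-5*G - 4*U) + G = -4*G - 4*U)
110 + 21*(176 - p(n(-1), L(4))) = 110 + 21*(176 - (-4*4² - 4*(24 + 6*(-1)))) = 110 + 21*(176 - (-4*16 - 4*(24 - 6))) = 110 + 21*(176 - (-64 - 4*18)) = 110 + 21*(176 - (-64 - 72)) = 110 + 21*(176 - 1*(-136)) = 110 + 21*(176 + 136) = 110 + 21*312 = 110 + 6552 = 6662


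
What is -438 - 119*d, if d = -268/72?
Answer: 89/18 ≈ 4.9444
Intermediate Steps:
d = -67/18 (d = -268*1/72 = -67/18 ≈ -3.7222)
-438 - 119*d = -438 - 119*(-67/18) = -438 + 7973/18 = 89/18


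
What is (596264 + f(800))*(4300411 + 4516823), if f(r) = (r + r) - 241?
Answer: 5269381834782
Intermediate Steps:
f(r) = -241 + 2*r (f(r) = 2*r - 241 = -241 + 2*r)
(596264 + f(800))*(4300411 + 4516823) = (596264 + (-241 + 2*800))*(4300411 + 4516823) = (596264 + (-241 + 1600))*8817234 = (596264 + 1359)*8817234 = 597623*8817234 = 5269381834782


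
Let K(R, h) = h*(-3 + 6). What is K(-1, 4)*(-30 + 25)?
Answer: -60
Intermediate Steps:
K(R, h) = 3*h (K(R, h) = h*3 = 3*h)
K(-1, 4)*(-30 + 25) = (3*4)*(-30 + 25) = 12*(-5) = -60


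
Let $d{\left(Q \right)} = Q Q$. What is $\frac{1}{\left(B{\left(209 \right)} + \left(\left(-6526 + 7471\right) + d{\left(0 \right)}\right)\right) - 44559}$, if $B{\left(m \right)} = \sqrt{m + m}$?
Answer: $- \frac{21807}{951090289} - \frac{\sqrt{418}}{1902180578} \approx -2.2939 \cdot 10^{-5}$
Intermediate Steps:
$d{\left(Q \right)} = Q^{2}$
$B{\left(m \right)} = \sqrt{2} \sqrt{m}$ ($B{\left(m \right)} = \sqrt{2 m} = \sqrt{2} \sqrt{m}$)
$\frac{1}{\left(B{\left(209 \right)} + \left(\left(-6526 + 7471\right) + d{\left(0 \right)}\right)\right) - 44559} = \frac{1}{\left(\sqrt{2} \sqrt{209} + \left(\left(-6526 + 7471\right) + 0^{2}\right)\right) - 44559} = \frac{1}{\left(\sqrt{418} + \left(945 + 0\right)\right) - 44559} = \frac{1}{\left(\sqrt{418} + 945\right) - 44559} = \frac{1}{\left(945 + \sqrt{418}\right) - 44559} = \frac{1}{-43614 + \sqrt{418}}$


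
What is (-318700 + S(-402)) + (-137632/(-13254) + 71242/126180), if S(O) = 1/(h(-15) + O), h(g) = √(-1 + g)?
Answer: -179456213928819496/563107555305 - I/40405 ≈ -3.1869e+5 - 2.4749e-5*I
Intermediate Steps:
S(O) = 1/(O + 4*I) (S(O) = 1/(√(-1 - 15) + O) = 1/(√(-16) + O) = 1/(4*I + O) = 1/(O + 4*I))
(-318700 + S(-402)) + (-137632/(-13254) + 71242/126180) = (-318700 + 1/(-402 + 4*I)) + (-137632/(-13254) + 71242/126180) = (-318700 + (-402 - 4*I)/161620) + (-137632*(-1/13254) + 71242*(1/126180)) = (-318700 + (-402 - 4*I)/161620) + (68816/6627 + 35621/63090) = (-318700 + (-402 - 4*I)/161620) + 1525887269/139365810 = -44414357759731/139365810 + (-402 - 4*I)/161620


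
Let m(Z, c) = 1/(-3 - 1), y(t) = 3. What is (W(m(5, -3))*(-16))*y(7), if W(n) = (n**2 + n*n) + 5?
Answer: -246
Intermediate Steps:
m(Z, c) = -1/4 (m(Z, c) = 1/(-4) = -1/4)
W(n) = 5 + 2*n**2 (W(n) = (n**2 + n**2) + 5 = 2*n**2 + 5 = 5 + 2*n**2)
(W(m(5, -3))*(-16))*y(7) = ((5 + 2*(-1/4)**2)*(-16))*3 = ((5 + 2*(1/16))*(-16))*3 = ((5 + 1/8)*(-16))*3 = ((41/8)*(-16))*3 = -82*3 = -246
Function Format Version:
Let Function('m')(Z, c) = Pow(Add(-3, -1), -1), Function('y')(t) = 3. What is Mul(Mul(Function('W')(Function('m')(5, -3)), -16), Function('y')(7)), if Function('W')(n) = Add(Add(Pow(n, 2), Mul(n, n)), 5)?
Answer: -246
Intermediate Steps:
Function('m')(Z, c) = Rational(-1, 4) (Function('m')(Z, c) = Pow(-4, -1) = Rational(-1, 4))
Function('W')(n) = Add(5, Mul(2, Pow(n, 2))) (Function('W')(n) = Add(Add(Pow(n, 2), Pow(n, 2)), 5) = Add(Mul(2, Pow(n, 2)), 5) = Add(5, Mul(2, Pow(n, 2))))
Mul(Mul(Function('W')(Function('m')(5, -3)), -16), Function('y')(7)) = Mul(Mul(Add(5, Mul(2, Pow(Rational(-1, 4), 2))), -16), 3) = Mul(Mul(Add(5, Mul(2, Rational(1, 16))), -16), 3) = Mul(Mul(Add(5, Rational(1, 8)), -16), 3) = Mul(Mul(Rational(41, 8), -16), 3) = Mul(-82, 3) = -246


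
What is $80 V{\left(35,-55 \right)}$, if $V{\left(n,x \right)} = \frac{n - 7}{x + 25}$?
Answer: $- \frac{224}{3} \approx -74.667$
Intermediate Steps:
$V{\left(n,x \right)} = \frac{-7 + n}{25 + x}$
$80 V{\left(35,-55 \right)} = 80 \frac{-7 + 35}{25 - 55} = 80 \frac{1}{-30} \cdot 28 = 80 \left(\left(- \frac{1}{30}\right) 28\right) = 80 \left(- \frac{14}{15}\right) = - \frac{224}{3}$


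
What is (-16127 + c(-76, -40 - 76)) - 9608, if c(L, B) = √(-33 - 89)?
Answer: -25735 + I*√122 ≈ -25735.0 + 11.045*I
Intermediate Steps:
c(L, B) = I*√122 (c(L, B) = √(-122) = I*√122)
(-16127 + c(-76, -40 - 76)) - 9608 = (-16127 + I*√122) - 9608 = -25735 + I*√122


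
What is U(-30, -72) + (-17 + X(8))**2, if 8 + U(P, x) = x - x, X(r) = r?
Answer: 73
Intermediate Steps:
U(P, x) = -8 (U(P, x) = -8 + (x - x) = -8 + 0 = -8)
U(-30, -72) + (-17 + X(8))**2 = -8 + (-17 + 8)**2 = -8 + (-9)**2 = -8 + 81 = 73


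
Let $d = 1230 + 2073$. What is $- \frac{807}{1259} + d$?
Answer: $\frac{4157670}{1259} \approx 3302.4$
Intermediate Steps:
$d = 3303$
$- \frac{807}{1259} + d = - \frac{807}{1259} + 3303 = \frac{4157670}{1259}$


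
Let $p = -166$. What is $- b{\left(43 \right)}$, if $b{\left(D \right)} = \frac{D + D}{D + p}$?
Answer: $\frac{86}{123} \approx 0.69919$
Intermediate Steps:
$b{\left(D \right)} = \frac{2 D}{-166 + D}$ ($b{\left(D \right)} = \frac{D + D}{D - 166} = \frac{2 D}{-166 + D}$)
$- b{\left(43 \right)} = - \frac{2 \cdot 43}{-166 + 43} = - \frac{2 \cdot 43}{-123} = - \frac{2 \cdot 43 \left(-1\right)}{123} = \left(-1\right) \left(- \frac{86}{123}\right) = \frac{86}{123}$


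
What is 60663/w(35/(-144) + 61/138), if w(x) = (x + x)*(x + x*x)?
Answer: 1101957569759232/1724529851 ≈ 6.3899e+5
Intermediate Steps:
w(x) = 2*x*(x + x²) (w(x) = (2*x)*(x + x²) = 2*x*(x + x²))
60663/w(35/(-144) + 61/138) = 60663/((2*(35/(-144) + 61/138)²*(1 + (35/(-144) + 61/138)))) = 60663/((2*(35*(-1/144) + 61*(1/138))²*(1 + (35*(-1/144) + 61*(1/138))))) = 60663/((2*(-35/144 + 61/138)²*(1 + (-35/144 + 61/138)))) = 60663/((2*(659/3312)²*(1 + 659/3312))) = 60663/((2*(434281/10969344)*(3971/3312))) = 60663/(1724529851/18165233664) = 60663*(18165233664/1724529851) = 1101957569759232/1724529851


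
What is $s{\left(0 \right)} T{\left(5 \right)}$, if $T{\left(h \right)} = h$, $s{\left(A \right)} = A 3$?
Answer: $0$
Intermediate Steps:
$s{\left(A \right)} = 3 A$
$s{\left(0 \right)} T{\left(5 \right)} = 3 \cdot 0 \cdot 5 = 0 \cdot 5 = 0$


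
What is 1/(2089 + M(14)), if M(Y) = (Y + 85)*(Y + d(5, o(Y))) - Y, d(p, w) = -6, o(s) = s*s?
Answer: 1/2867 ≈ 0.00034880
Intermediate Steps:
o(s) = s²
M(Y) = -Y + (-6 + Y)*(85 + Y) (M(Y) = (Y + 85)*(Y - 6) - Y = (85 + Y)*(-6 + Y) - Y = (-6 + Y)*(85 + Y) - Y = -Y + (-6 + Y)*(85 + Y))
1/(2089 + M(14)) = 1/(2089 + (-510 + 14² + 78*14)) = 1/(2089 + (-510 + 196 + 1092)) = 1/(2089 + 778) = 1/2867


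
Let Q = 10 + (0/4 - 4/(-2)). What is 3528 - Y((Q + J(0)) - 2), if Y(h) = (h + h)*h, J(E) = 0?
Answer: 3328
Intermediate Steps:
Q = 12 (Q = 10 + (0*(1/4) - 4*(-1/2)) = 10 + (0 + 2) = 10 + 2 = 12)
Y(h) = 2*h**2 (Y(h) = (2*h)*h = 2*h**2)
3528 - Y((Q + J(0)) - 2) = 3528 - 2*((12 + 0) - 2)**2 = 3528 - 2*(12 - 2)**2 = 3528 - 2*10**2 = 3528 - 2*100 = 3528 - 1*200 = 3528 - 200 = 3328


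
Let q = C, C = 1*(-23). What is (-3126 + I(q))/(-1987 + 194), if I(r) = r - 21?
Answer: 3170/1793 ≈ 1.7680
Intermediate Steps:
C = -23
q = -23
I(r) = -21 + r
(-3126 + I(q))/(-1987 + 194) = (-3126 + (-21 - 23))/(-1987 + 194) = (-3126 - 44)/(-1793) = -3170*(-1/1793) = 3170/1793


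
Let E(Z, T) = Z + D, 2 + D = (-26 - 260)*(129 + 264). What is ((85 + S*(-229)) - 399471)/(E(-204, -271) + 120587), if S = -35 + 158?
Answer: -427553/7983 ≈ -53.558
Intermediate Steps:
D = -112400 (D = -2 + (-26 - 260)*(129 + 264) = -2 - 286*393 = -2 - 112398 = -112400)
E(Z, T) = -112400 + Z (E(Z, T) = Z - 112400 = -112400 + Z)
S = 123
((85 + S*(-229)) - 399471)/(E(-204, -271) + 120587) = ((85 + 123*(-229)) - 399471)/((-112400 - 204) + 120587) = ((85 - 28167) - 399471)/(-112604 + 120587) = (-28082 - 399471)/7983 = -427553*1/7983 = -427553/7983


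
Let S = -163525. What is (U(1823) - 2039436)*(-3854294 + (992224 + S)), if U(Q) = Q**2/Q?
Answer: 6164991704735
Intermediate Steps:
U(Q) = Q
(U(1823) - 2039436)*(-3854294 + (992224 + S)) = (1823 - 2039436)*(-3854294 + (992224 - 163525)) = -2037613*(-3854294 + 828699) = -2037613*(-3025595) = 6164991704735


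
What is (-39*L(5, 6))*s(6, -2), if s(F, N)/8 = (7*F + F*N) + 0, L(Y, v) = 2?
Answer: -18720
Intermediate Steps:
s(F, N) = 56*F + 8*F*N (s(F, N) = 8*((7*F + F*N) + 0) = 8*(7*F + F*N) = 56*F + 8*F*N)
(-39*L(5, 6))*s(6, -2) = (-39*2)*(8*6*(7 - 2)) = -624*6*5 = -78*240 = -18720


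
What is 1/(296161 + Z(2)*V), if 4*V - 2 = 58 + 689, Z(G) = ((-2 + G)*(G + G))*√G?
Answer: 1/296161 ≈ 3.3765e-6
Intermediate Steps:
Z(G) = 2*G^(3/2)*(-2 + G) (Z(G) = ((-2 + G)*(2*G))*√G = (2*G*(-2 + G))*√G = 2*G^(3/2)*(-2 + G))
V = 749/4 (V = ½ + (58 + 689)/4 = ½ + (¼)*747 = ½ + 747/4 = 749/4 ≈ 187.25)
1/(296161 + Z(2)*V) = 1/(296161 + (2*2^(3/2)*(-2 + 2))*(749/4)) = 1/(296161 + (2*(2*√2)*0)*(749/4)) = 1/(296161 + 0*(749/4)) = 1/(296161 + 0) = 1/296161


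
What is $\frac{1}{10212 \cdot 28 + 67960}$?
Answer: $\frac{1}{353896} \approx 2.8257 \cdot 10^{-6}$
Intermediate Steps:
$\frac{1}{10212 \cdot 28 + 67960} = \frac{1}{285936 + 67960} = \frac{1}{353896}$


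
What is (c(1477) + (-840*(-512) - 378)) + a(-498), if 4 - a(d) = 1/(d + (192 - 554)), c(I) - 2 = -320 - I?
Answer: 368003461/860 ≈ 4.2791e+5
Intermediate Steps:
c(I) = -318 - I (c(I) = 2 + (-320 - I) = -318 - I)
a(d) = 4 - 1/(-362 + d) (a(d) = 4 - 1/(d + (192 - 554)) = 4 - 1/(d - 362) = 4 - 1/(-362 + d))
(c(1477) + (-840*(-512) - 378)) + a(-498) = ((-318 - 1*1477) + (-840*(-512) - 378)) + (-1449 + 4*(-498))/(-362 - 498) = ((-318 - 1477) + (430080 - 378)) + (-1449 - 1992)/(-860) = (-1795 + 429702) - 1/860*(-3441) = 427907 + 3441/860 = 368003461/860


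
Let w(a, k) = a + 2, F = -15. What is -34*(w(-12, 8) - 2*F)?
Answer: -680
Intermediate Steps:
w(a, k) = 2 + a
-34*(w(-12, 8) - 2*F) = -34*((2 - 12) - 2*(-15)) = -34*(-10 + 30) = -34*20 = -680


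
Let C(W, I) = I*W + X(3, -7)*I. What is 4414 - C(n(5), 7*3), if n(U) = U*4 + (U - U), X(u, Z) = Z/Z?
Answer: 3973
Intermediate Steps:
X(u, Z) = 1
n(U) = 4*U (n(U) = 4*U + 0 = 4*U)
C(W, I) = I + I*W (C(W, I) = I*W + 1*I = I*W + I = I + I*W)
4414 - C(n(5), 7*3) = 4414 - 7*3*(1 + 4*5) = 4414 - 21*(1 + 20) = 4414 - 21*21 = 4414 - 1*441 = 4414 - 441 = 3973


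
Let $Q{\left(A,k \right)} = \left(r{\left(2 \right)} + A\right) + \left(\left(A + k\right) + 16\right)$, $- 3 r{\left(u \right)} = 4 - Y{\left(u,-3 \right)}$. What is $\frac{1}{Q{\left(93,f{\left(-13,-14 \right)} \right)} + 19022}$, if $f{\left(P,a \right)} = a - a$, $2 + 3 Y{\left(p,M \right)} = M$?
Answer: $\frac{9}{172999} \approx 5.2023 \cdot 10^{-5}$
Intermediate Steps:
$Y{\left(p,M \right)} = - \frac{2}{3} + \frac{M}{3}$
$f{\left(P,a \right)} = 0$
$r{\left(u \right)} = - \frac{17}{9}$ ($r{\left(u \right)} = - \frac{4 - \left(- \frac{2}{3} + \frac{1}{3} \left(-3\right)\right)}{3} = - \frac{4 - \left(- \frac{2}{3} - 1\right)}{3} = - \frac{4 - - \frac{5}{3}}{3} = - \frac{4 + \frac{5}{3}}{3} = \left(- \frac{1}{3}\right) \frac{17}{3} = - \frac{17}{9}$)
$Q{\left(A,k \right)} = \frac{127}{9} + k + 2 A$ ($Q{\left(A,k \right)} = \left(- \frac{17}{9} + A\right) + \left(\left(A + k\right) + 16\right) = \left(- \frac{17}{9} + A\right) + \left(16 + A + k\right) = \frac{127}{9} + k + 2 A$)
$\frac{1}{Q{\left(93,f{\left(-13,-14 \right)} \right)} + 19022} = \frac{1}{\left(\frac{127}{9} + 0 + 2 \cdot 93\right) + 19022} = \frac{1}{\left(\frac{127}{9} + 0 + 186\right) + 19022} = \frac{1}{\frac{1801}{9} + 19022} = \frac{1}{\frac{172999}{9}} = \frac{9}{172999}$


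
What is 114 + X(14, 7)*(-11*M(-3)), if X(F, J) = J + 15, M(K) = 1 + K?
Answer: 598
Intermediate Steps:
X(F, J) = 15 + J
114 + X(14, 7)*(-11*M(-3)) = 114 + (15 + 7)*(-11*(1 - 3)) = 114 + 22*(-11*(-2)) = 114 + 22*22 = 114 + 484 = 598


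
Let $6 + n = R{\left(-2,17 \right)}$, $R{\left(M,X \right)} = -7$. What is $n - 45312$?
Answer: $-45325$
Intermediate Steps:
$n = -13$ ($n = -6 - 7 = -13$)
$n - 45312 = -13 - 45312 = -45325$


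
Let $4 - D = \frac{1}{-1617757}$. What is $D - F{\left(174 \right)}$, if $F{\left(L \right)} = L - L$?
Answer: $\frac{6471029}{1617757} \approx 4.0$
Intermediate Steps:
$F{\left(L \right)} = 0$
$D = \frac{6471029}{1617757}$ ($D = 4 - \frac{1}{-1617757} = 4 - - \frac{1}{1617757} = 4 + \frac{1}{1617757} = \frac{6471029}{1617757} \approx 4.0$)
$D - F{\left(174 \right)} = \frac{6471029}{1617757} - 0 = \frac{6471029}{1617757} + 0 = \frac{6471029}{1617757}$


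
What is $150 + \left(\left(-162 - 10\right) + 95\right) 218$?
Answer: $-16636$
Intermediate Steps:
$150 + \left(\left(-162 - 10\right) + 95\right) 218 = 150 + \left(-172 + 95\right) 218 = 150 - 16786 = -16636$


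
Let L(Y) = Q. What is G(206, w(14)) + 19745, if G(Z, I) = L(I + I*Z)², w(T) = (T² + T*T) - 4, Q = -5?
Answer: 19770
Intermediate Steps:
w(T) = -4 + 2*T² (w(T) = (T² + T²) - 4 = 2*T² - 4 = -4 + 2*T²)
L(Y) = -5
G(Z, I) = 25 (G(Z, I) = (-5)² = 25)
G(206, w(14)) + 19745 = 25 + 19745 = 19770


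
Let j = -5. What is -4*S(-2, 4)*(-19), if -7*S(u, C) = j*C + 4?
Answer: 1216/7 ≈ 173.71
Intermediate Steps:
S(u, C) = -4/7 + 5*C/7 (S(u, C) = -(-5*C + 4)/7 = -(4 - 5*C)/7 = -4/7 + 5*C/7)
-4*S(-2, 4)*(-19) = -4*(-4/7 + (5/7)*4)*(-19) = -4*(-4/7 + 20/7)*(-19) = -4*16/7*(-19) = -64/7*(-19) = 1216/7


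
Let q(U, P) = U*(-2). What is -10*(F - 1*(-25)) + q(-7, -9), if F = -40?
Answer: 164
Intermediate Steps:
q(U, P) = -2*U
-10*(F - 1*(-25)) + q(-7, -9) = -10*(-40 - 1*(-25)) - 2*(-7) = -10*(-40 + 25) + 14 = -10*(-15) + 14 = 150 + 14 = 164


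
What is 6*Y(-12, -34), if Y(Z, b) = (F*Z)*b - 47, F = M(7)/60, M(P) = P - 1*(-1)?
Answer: 222/5 ≈ 44.400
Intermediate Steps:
M(P) = 1 + P (M(P) = P + 1 = 1 + P)
F = 2/15 (F = (1 + 7)/60 = 8*(1/60) = 2/15 ≈ 0.13333)
Y(Z, b) = -47 + 2*Z*b/15 (Y(Z, b) = (2*Z/15)*b - 47 = 2*Z*b/15 - 47 = -47 + 2*Z*b/15)
6*Y(-12, -34) = 6*(-47 + (2/15)*(-12)*(-34)) = 6*(-47 + 272/5) = 6*(37/5) = 222/5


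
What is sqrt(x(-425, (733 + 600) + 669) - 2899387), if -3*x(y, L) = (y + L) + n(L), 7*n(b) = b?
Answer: 2*I*sqrt(725002) ≈ 1702.9*I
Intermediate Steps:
n(b) = b/7
x(y, L) = -8*L/21 - y/3 (x(y, L) = -((y + L) + L/7)/3 = -((L + y) + L/7)/3 = -(y + 8*L/7)/3 = -8*L/21 - y/3)
sqrt(x(-425, (733 + 600) + 669) - 2899387) = sqrt((-8*((733 + 600) + 669)/21 - 1/3*(-425)) - 2899387) = sqrt((-8*(1333 + 669)/21 + 425/3) - 2899387) = sqrt((-8/21*2002 + 425/3) - 2899387) = sqrt((-2288/3 + 425/3) - 2899387) = sqrt(-621 - 2899387) = sqrt(-2900008) = 2*I*sqrt(725002)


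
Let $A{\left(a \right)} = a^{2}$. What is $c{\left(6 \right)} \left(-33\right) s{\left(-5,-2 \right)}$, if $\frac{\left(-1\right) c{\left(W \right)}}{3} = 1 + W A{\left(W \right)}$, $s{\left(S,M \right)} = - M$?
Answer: $42966$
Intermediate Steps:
$c{\left(W \right)} = -3 - 3 W^{3}$ ($c{\left(W \right)} = - 3 \left(1 + W W^{2}\right) = - 3 \left(1 + W^{3}\right) = -3 - 3 W^{3}$)
$c{\left(6 \right)} \left(-33\right) s{\left(-5,-2 \right)} = \left(-3 - 3 \cdot 6^{3}\right) \left(-33\right) \left(\left(-1\right) \left(-2\right)\right) = \left(-3 - 648\right) \left(-33\right) 2 = \left(-651\right) \left(-33\right) 2 = 21483 \cdot 2 = 42966$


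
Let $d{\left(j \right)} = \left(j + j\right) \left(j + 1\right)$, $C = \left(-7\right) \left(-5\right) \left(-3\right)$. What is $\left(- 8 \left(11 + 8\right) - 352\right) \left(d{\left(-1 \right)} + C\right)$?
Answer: $52920$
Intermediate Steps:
$C = -105$ ($C = 35 \left(-3\right) = -105$)
$d{\left(j \right)} = 2 j \left(1 + j\right)$
$\left(- 8 \left(11 + 8\right) - 352\right) \left(d{\left(-1 \right)} + C\right) = \left(- 8 \left(11 + 8\right) - 352\right) \left(2 \left(-1\right) \left(1 - 1\right) - 105\right) = \left(\left(-8\right) 19 - 352\right) \left(2 \left(-1\right) 0 - 105\right) = \left(-152 - 352\right) \left(0 - 105\right) = \left(-504\right) \left(-105\right) = 52920$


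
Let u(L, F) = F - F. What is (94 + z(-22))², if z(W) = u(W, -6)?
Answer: 8836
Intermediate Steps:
u(L, F) = 0
z(W) = 0
(94 + z(-22))² = (94 + 0)² = 94² = 8836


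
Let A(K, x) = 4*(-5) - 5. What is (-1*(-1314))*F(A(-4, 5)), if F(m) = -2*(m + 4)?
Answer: 55188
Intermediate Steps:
A(K, x) = -25 (A(K, x) = -20 - 5 = -25)
F(m) = -8 - 2*m (F(m) = -2*(4 + m) = -8 - 2*m)
(-1*(-1314))*F(A(-4, 5)) = (-1*(-1314))*(-8 - 2*(-25)) = 1314*(-8 + 50) = 1314*42 = 55188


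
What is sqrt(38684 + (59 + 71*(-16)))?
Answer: sqrt(37607) ≈ 193.93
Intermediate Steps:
sqrt(38684 + (59 + 71*(-16))) = sqrt(38684 + (59 - 1136)) = sqrt(38684 - 1077) = sqrt(37607)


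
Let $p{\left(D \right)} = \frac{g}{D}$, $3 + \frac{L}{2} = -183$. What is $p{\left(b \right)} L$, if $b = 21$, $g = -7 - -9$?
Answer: $- \frac{248}{7} \approx -35.429$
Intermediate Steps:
$L = -372$ ($L = -6 + 2 \left(-183\right) = -6 - 366 = -372$)
$g = 2$ ($g = -7 + 9 = 2$)
$p{\left(D \right)} = \frac{2}{D}$
$p{\left(b \right)} L = \frac{2}{21} \left(-372\right) = - \frac{248}{7}$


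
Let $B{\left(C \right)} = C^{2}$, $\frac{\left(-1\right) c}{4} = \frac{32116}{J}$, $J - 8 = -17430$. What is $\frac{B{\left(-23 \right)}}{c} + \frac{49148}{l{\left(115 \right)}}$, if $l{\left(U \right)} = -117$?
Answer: $- \frac{84442723}{242424} \approx -348.33$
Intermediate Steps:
$J = -17422$ ($J = 8 - 17430 = -17422$)
$c = \frac{2072}{281}$ ($c = - 4 \frac{32116}{-17422} = - 4 \cdot 32116 \left(- \frac{1}{17422}\right) = \left(-4\right) \left(- \frac{518}{281}\right) = \frac{2072}{281} \approx 7.3737$)
$\frac{B{\left(-23 \right)}}{c} + \frac{49148}{l{\left(115 \right)}} = \frac{\left(-23\right)^{2}}{\frac{2072}{281}} + \frac{49148}{-117} = 529 \cdot \frac{281}{2072} + 49148 \left(- \frac{1}{117}\right) = \frac{148649}{2072} - \frac{49148}{117} = - \frac{84442723}{242424}$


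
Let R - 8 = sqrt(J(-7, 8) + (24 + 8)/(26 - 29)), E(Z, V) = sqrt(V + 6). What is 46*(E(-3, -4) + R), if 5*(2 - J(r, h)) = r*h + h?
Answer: 368 + 46*sqrt(2) + 46*sqrt(210)/15 ≈ 477.49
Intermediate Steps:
J(r, h) = 2 - h/5 - h*r/5 (J(r, h) = 2 - (r*h + h)/5 = 2 - (h*r + h)/5 = 2 - (h + h*r)/5 = 2 + (-h/5 - h*r/5) = 2 - h/5 - h*r/5)
E(Z, V) = sqrt(6 + V)
R = 8 + sqrt(210)/15 (R = 8 + sqrt((2 - 1/5*8 - 1/5*8*(-7)) + (24 + 8)/(26 - 29)) = 8 + sqrt((2 - 8/5 + 56/5) + 32/(-3)) = 8 + sqrt(58/5 + 32*(-1/3)) = 8 + sqrt(58/5 - 32/3) = 8 + sqrt(14/15) = 8 + sqrt(210)/15 ≈ 8.9661)
46*(E(-3, -4) + R) = 46*(sqrt(6 - 4) + (8 + sqrt(210)/15)) = 46*(sqrt(2) + (8 + sqrt(210)/15)) = 46*(8 + sqrt(2) + sqrt(210)/15) = 368 + 46*sqrt(2) + 46*sqrt(210)/15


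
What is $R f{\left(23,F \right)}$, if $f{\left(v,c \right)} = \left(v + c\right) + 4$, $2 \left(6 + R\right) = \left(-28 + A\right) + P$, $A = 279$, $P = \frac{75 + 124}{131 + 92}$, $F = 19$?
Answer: $\frac{1230408}{223} \approx 5517.5$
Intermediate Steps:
$P = \frac{199}{223} \approx 0.89238$
$R = \frac{26748}{223}$ ($R = -6 + \frac{\left(-28 + 279\right) + \frac{199}{223}}{2} = -6 + \frac{251 + \frac{199}{223}}{2} = -6 + \frac{1}{2} \cdot \frac{56172}{223} = -6 + \frac{28086}{223} = \frac{26748}{223} \approx 119.95$)
$f{\left(v,c \right)} = 4 + c + v$ ($f{\left(v,c \right)} = \left(c + v\right) + 4 = 4 + c + v$)
$R f{\left(23,F \right)} = \frac{26748 \left(4 + 19 + 23\right)}{223} = \frac{26748}{223} \cdot 46 = \frac{1230408}{223}$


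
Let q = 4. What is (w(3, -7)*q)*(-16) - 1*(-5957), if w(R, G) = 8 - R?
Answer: 5637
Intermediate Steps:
(w(3, -7)*q)*(-16) - 1*(-5957) = ((8 - 1*3)*4)*(-16) - 1*(-5957) = ((8 - 3)*4)*(-16) + 5957 = (5*4)*(-16) + 5957 = 20*(-16) + 5957 = -320 + 5957 = 5637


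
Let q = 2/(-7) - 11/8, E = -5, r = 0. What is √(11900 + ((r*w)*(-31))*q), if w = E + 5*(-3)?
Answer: 10*√119 ≈ 109.09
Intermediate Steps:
w = -20 (w = -5 + 5*(-3) = -5 - 15 = -20)
q = -93/56 (q = 2*(-⅐) - 11*⅛ = -2/7 - 11/8 = -93/56 ≈ -1.6607)
√(11900 + ((r*w)*(-31))*q) = √(11900 + ((0*(-20))*(-31))*(-93/56)) = √(11900 + (0*(-31))*(-93/56)) = √(11900 + 0*(-93/56)) = √(11900 + 0) = √11900 = 10*√119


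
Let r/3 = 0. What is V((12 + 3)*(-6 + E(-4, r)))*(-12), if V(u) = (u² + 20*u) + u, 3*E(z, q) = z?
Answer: -117480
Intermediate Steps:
r = 0 (r = 3*0 = 0)
E(z, q) = z/3
V(u) = u² + 21*u
V((12 + 3)*(-6 + E(-4, r)))*(-12) = (((12 + 3)*(-6 + (⅓)*(-4)))*(21 + (12 + 3)*(-6 + (⅓)*(-4))))*(-12) = ((15*(-6 - 4/3))*(21 + 15*(-6 - 4/3)))*(-12) = ((15*(-22/3))*(21 + 15*(-22/3)))*(-12) = -110*(21 - 110)*(-12) = -110*(-89)*(-12) = 9790*(-12) = -117480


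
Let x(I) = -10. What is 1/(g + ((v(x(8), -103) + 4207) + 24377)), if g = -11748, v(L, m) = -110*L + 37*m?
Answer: 1/14125 ≈ 7.0796e-5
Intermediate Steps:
1/(g + ((v(x(8), -103) + 4207) + 24377)) = 1/(-11748 + (((-110*(-10) + 37*(-103)) + 4207) + 24377)) = 1/(-11748 + (((1100 - 3811) + 4207) + 24377)) = 1/(-11748 + ((-2711 + 4207) + 24377)) = 1/(-11748 + (1496 + 24377)) = 1/(-11748 + 25873) = 1/14125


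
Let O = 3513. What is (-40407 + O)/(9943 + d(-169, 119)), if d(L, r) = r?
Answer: -11/3 ≈ -3.6667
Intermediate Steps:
(-40407 + O)/(9943 + d(-169, 119)) = (-40407 + 3513)/(9943 + 119) = -36894/10062 = -36894*1/10062 = -11/3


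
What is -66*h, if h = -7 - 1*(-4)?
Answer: 198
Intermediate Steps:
h = -3 (h = -7 + 4 = -3)
-66*h = -66*(-3) = 198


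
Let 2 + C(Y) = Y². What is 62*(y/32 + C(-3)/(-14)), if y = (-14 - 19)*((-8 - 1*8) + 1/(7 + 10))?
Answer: 268801/272 ≈ 988.24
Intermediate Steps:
y = 8943/17 (y = -33*((-8 - 8) + 1/17) = -33*(-16 + 1/17) = -33*(-271/17) = 8943/17 ≈ 526.06)
C(Y) = -2 + Y²
62*(y/32 + C(-3)/(-14)) = 62*((8943/17)/32 + (-2 + (-3)²)/(-14)) = 62*((8943/17)*(1/32) + (-2 + 9)*(-1/14)) = 62*(8943/544 + 7*(-1/14)) = 62*(8943/544 - ½) = 62*(8671/544) = 268801/272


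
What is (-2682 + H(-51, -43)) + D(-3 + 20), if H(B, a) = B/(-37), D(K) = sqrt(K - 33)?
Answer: -99183/37 + 4*I ≈ -2680.6 + 4.0*I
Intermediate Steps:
D(K) = sqrt(-33 + K)
H(B, a) = -B/37 (H(B, a) = B*(-1/37) = -B/37)
(-2682 + H(-51, -43)) + D(-3 + 20) = (-2682 - 1/37*(-51)) + sqrt(-33 + (-3 + 20)) = (-2682 + 51/37) + sqrt(-33 + 17) = -99183/37 + sqrt(-16) = -99183/37 + 4*I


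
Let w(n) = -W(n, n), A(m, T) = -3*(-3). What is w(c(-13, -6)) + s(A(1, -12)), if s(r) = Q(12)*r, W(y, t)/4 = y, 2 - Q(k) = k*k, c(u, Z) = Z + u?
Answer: -1202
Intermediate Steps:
Q(k) = 2 - k**2 (Q(k) = 2 - k*k = 2 - k**2)
W(y, t) = 4*y
A(m, T) = 9
s(r) = -142*r (s(r) = (2 - 1*12**2)*r = (2 - 1*144)*r = (2 - 144)*r = -142*r)
w(n) = -4*n
w(c(-13, -6)) + s(A(1, -12)) = -4*(-6 - 13) - 142*9 = -4*(-19) - 1278 = 76 - 1278 = -1202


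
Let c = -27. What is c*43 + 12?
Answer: -1149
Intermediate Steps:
c*43 + 12 = -27*43 + 12 = -1161 + 12 = -1149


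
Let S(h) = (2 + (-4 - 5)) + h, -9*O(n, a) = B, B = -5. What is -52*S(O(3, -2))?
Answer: 3016/9 ≈ 335.11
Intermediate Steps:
O(n, a) = 5/9 (O(n, a) = -⅑*(-5) = 5/9)
S(h) = -7 + h (S(h) = (2 - 9) + h = -7 + h)
-52*S(O(3, -2)) = -52*(-7 + 5/9) = -52*(-58/9) = 3016/9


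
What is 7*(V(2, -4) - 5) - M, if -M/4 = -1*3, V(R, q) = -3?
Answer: -68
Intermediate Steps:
M = 12 (M = -(-4)*3 = -4*(-3) = 12)
7*(V(2, -4) - 5) - M = 7*(-3 - 5) - 1*12 = 7*(-8) - 12 = -56 - 12 = -68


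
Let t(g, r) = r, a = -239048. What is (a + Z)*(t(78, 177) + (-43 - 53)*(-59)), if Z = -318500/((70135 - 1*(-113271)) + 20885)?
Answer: -31694352080732/22699 ≈ -1.3963e+9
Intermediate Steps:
Z = -318500/204291 (Z = -318500/((70135 + 113271) + 20885) = -318500/(183406 + 20885) = -318500/204291 ≈ -1.5591)
(a + Z)*(t(78, 177) + (-43 - 53)*(-59)) = (-239048 - 318500/204291)*(177 + (-43 - 53)*(-59)) = -48835673468*(177 - 96*(-59))/204291 = -48835673468*(177 + 5664)/204291 = -48835673468/204291*5841 = -31694352080732/22699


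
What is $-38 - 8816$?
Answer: $-8854$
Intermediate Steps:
$-38 - 8816 = -8854$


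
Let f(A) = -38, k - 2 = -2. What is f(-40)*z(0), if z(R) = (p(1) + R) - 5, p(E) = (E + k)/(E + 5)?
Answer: 551/3 ≈ 183.67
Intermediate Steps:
k = 0 (k = 2 - 2 = 0)
p(E) = E/(5 + E) (p(E) = (E + 0)/(E + 5) = E/(5 + E))
z(R) = -29/6 + R (z(R) = (1/(5 + 1) + R) - 5 = (1/6 + R) - 5 = (1*(⅙) + R) - 5 = (⅙ + R) - 5 = -29/6 + R)
f(-40)*z(0) = -38*(-29/6 + 0) = -38*(-29/6) = 551/3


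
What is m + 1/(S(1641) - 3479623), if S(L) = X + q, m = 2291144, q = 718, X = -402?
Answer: 7971593357207/3479307 ≈ 2.2911e+6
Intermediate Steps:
S(L) = 316 (S(L) = -402 + 718 = 316)
m + 1/(S(1641) - 3479623) = 2291144 + 1/(316 - 3479623) = 2291144 + 1/(-3479307) = 2291144 - 1/3479307 = 7971593357207/3479307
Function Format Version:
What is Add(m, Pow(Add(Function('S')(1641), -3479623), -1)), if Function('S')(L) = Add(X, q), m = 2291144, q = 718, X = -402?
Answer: Rational(7971593357207, 3479307) ≈ 2.2911e+6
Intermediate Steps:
Function('S')(L) = 316 (Function('S')(L) = Add(-402, 718) = 316)
Add(m, Pow(Add(Function('S')(1641), -3479623), -1)) = Add(2291144, Pow(Add(316, -3479623), -1)) = Add(2291144, Pow(-3479307, -1)) = Add(2291144, Rational(-1, 3479307)) = Rational(7971593357207, 3479307)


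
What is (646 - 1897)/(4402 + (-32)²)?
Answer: -1251/5426 ≈ -0.23056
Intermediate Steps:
(646 - 1897)/(4402 + (-32)²) = -1251/(4402 + 1024) = -1251/5426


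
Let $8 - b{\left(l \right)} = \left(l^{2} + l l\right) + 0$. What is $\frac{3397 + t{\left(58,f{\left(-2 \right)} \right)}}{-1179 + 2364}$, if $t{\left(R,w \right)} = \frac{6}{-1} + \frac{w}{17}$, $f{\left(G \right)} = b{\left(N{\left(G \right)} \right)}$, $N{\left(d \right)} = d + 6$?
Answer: $\frac{57623}{20145} \approx 2.8604$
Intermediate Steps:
$N{\left(d \right)} = 6 + d$
$b{\left(l \right)} = 8 - 2 l^{2}$ ($b{\left(l \right)} = 8 - \left(\left(l^{2} + l l\right) + 0\right) = 8 - \left(\left(l^{2} + l^{2}\right) + 0\right) = 8 - \left(2 l^{2} + 0\right) = 8 - 2 l^{2}$)
$f{\left(G \right)} = 8 - 2 \left(6 + G\right)^{2}$
$t{\left(R,w \right)} = -6 + \frac{w}{17}$ ($t{\left(R,w \right)} = 6 \left(-1\right) + w \frac{1}{17} = -6 + \frac{w}{17}$)
$\frac{3397 + t{\left(58,f{\left(-2 \right)} \right)}}{-1179 + 2364} = \frac{3397 - \left(6 - \frac{8 - 2 \left(6 - 2\right)^{2}}{17}\right)}{-1179 + 2364} = \frac{3397 - \left(6 - \frac{8 - 2 \cdot 4^{2}}{17}\right)}{1185} = \left(3397 - \left(6 - \frac{8 - 32}{17}\right)\right) \frac{1}{1185} = \left(3397 + \left(-6 + \frac{1}{17} \left(-24\right)\right)\right) \frac{1}{1185} = \left(3397 - \frac{126}{17}\right) \frac{1}{1185} = \frac{57623}{17} \cdot \frac{1}{1185} = \frac{57623}{20145}$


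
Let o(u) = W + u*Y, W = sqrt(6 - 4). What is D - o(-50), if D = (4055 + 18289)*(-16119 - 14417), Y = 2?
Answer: -682296284 - sqrt(2) ≈ -6.8230e+8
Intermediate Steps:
W = sqrt(2) ≈ 1.4142
o(u) = sqrt(2) + 2*u (o(u) = sqrt(2) + u*2 = sqrt(2) + 2*u)
D = -682296384 (D = 22344*(-30536) = -682296384)
D - o(-50) = -682296384 - (sqrt(2) + 2*(-50)) = -682296384 - (sqrt(2) - 100) = -682296384 - (-100 + sqrt(2)) = -682296384 + (100 - sqrt(2)) = -682296284 - sqrt(2)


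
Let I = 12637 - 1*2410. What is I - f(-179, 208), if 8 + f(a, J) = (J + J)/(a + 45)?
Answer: 685953/67 ≈ 10238.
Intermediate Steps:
f(a, J) = -8 + 2*J/(45 + a) (f(a, J) = -8 + (J + J)/(a + 45) = -8 + (2*J)/(45 + a) = -8 + 2*J/(45 + a))
I = 10227 (I = 12637 - 2410 = 10227)
I - f(-179, 208) = 10227 - 2*(-180 + 208 - 4*(-179))/(45 - 179) = 10227 - 2*(-180 + 208 + 716)/(-134) = 10227 - 2*(-1)*744/134 = 10227 - 1*(-744/67) = 10227 + 744/67 = 685953/67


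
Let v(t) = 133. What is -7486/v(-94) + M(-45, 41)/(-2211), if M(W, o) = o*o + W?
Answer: -882586/15477 ≈ -57.026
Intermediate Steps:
M(W, o) = W + o**2 (M(W, o) = o**2 + W = W + o**2)
-7486/v(-94) + M(-45, 41)/(-2211) = -7486/133 + (-45 + 41**2)/(-2211) = -7486*1/133 + (-45 + 1681)*(-1/2211) = -394/7 + 1636*(-1/2211) = -394/7 - 1636/2211 = -882586/15477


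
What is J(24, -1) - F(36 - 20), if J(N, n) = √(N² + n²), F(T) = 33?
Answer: -33 + √577 ≈ -8.9792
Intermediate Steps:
J(24, -1) - F(36 - 20) = √(24² + (-1)²) - 1*33 = √(576 + 1) - 33 = √577 - 33 = -33 + √577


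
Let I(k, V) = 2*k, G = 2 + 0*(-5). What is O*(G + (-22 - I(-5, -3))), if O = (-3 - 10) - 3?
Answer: 160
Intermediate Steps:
O = -16 (O = -13 - 3 = -16)
G = 2 (G = 2 + 0 = 2)
O*(G + (-22 - I(-5, -3))) = -16*(2 + (-22 - 2*(-5))) = -16*(2 + (-22 - 1*(-10))) = -16*(2 + (-22 + 10)) = -16*(2 - 12) = -16*(-10) = 160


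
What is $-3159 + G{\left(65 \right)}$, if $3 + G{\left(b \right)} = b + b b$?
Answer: $1128$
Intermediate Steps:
$G{\left(b \right)} = -3 + b + b^{2}$ ($G{\left(b \right)} = -3 + \left(b + b b\right) = -3 + \left(b + b^{2}\right) = -3 + b + b^{2}$)
$-3159 + G{\left(65 \right)} = -3159 + \left(-3 + 65 + 65^{2}\right) = -3159 + \left(-3 + 65 + 4225\right) = -3159 + 4287 = 1128$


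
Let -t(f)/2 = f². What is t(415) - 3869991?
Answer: -4214441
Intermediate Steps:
t(f) = -2*f²
t(415) - 3869991 = -2*415² - 3869991 = -2*172225 - 3869991 = -344450 - 3869991 = -4214441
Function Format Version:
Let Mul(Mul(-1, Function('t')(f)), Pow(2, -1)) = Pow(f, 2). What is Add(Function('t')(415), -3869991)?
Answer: -4214441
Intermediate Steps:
Function('t')(f) = Mul(-2, Pow(f, 2))
Add(Function('t')(415), -3869991) = Add(Mul(-2, Pow(415, 2)), -3869991) = Add(Mul(-2, 172225), -3869991) = Add(-344450, -3869991) = -4214441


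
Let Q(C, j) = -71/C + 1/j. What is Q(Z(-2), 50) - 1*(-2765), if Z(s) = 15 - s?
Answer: 2346717/850 ≈ 2760.8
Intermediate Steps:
Q(C, j) = 1/j - 71/C (Q(C, j) = -71/C + 1/j = 1/j - 71/C)
Q(Z(-2), 50) - 1*(-2765) = (1/50 - 71/(15 - 1*(-2))) - 1*(-2765) = (1/50 - 71/(15 + 2)) + 2765 = (1/50 - 71/17) + 2765 = -3533/850 + 2765 = 2346717/850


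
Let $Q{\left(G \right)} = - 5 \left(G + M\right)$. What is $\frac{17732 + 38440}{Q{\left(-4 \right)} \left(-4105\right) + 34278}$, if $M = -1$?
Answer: $- \frac{56172}{68347} \approx -0.82187$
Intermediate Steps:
$Q{\left(G \right)} = 5 - 5 G$ ($Q{\left(G \right)} = - 5 \left(G - 1\right) = - 5 \left(-1 + G\right) = 5 - 5 G$)
$\frac{17732 + 38440}{Q{\left(-4 \right)} \left(-4105\right) + 34278} = \frac{17732 + 38440}{\left(5 - -20\right) \left(-4105\right) + 34278} = \frac{56172}{\left(5 + 20\right) \left(-4105\right) + 34278} = \frac{56172}{25 \left(-4105\right) + 34278} = \frac{56172}{-102625 + 34278} = \frac{56172}{-68347} = 56172 \left(- \frac{1}{68347}\right) = - \frac{56172}{68347}$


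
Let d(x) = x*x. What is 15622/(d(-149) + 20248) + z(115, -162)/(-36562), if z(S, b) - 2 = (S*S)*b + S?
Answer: 91511065081/1552020338 ≈ 58.963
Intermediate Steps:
d(x) = x²
z(S, b) = 2 + S + b*S² (z(S, b) = 2 + ((S*S)*b + S) = 2 + (S²*b + S) = 2 + (b*S² + S) = 2 + (S + b*S²) = 2 + S + b*S²)
15622/(d(-149) + 20248) + z(115, -162)/(-36562) = 15622/((-149)² + 20248) + (2 + 115 - 162*115²)/(-36562) = 15622/(22201 + 20248) + (2 + 115 - 162*13225)*(-1/36562) = 15622/42449 + (2 + 115 - 2142450)*(-1/36562) = 15622*(1/42449) - 2142333*(-1/36562) = 15622/42449 + 2142333/36562 = 91511065081/1552020338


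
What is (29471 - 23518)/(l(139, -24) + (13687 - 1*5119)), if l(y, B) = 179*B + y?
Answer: 5953/4411 ≈ 1.3496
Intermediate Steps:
l(y, B) = y + 179*B
(29471 - 23518)/(l(139, -24) + (13687 - 1*5119)) = (29471 - 23518)/((139 + 179*(-24)) + (13687 - 1*5119)) = 5953/((139 - 4296) + (13687 - 5119)) = 5953/(-4157 + 8568) = 5953/4411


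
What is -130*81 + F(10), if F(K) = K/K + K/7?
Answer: -73693/7 ≈ -10528.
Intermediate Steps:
F(K) = 1 + K/7 (F(K) = 1 + K*(⅐) = 1 + K/7)
-130*81 + F(10) = -130*81 + (1 + (⅐)*10) = -10530 + (1 + 10/7) = -10530 + 17/7 = -73693/7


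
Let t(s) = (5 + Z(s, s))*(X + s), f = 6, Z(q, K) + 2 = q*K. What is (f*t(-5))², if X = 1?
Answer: 451584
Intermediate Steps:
Z(q, K) = -2 + K*q (Z(q, K) = -2 + q*K = -2 + K*q)
t(s) = (1 + s)*(3 + s²) (t(s) = (5 + (-2 + s*s))*(1 + s) = (5 + (-2 + s²))*(1 + s) = (3 + s²)*(1 + s) = (1 + s)*(3 + s²))
(f*t(-5))² = (6*(3 + (-5)² + (-5)³ + 3*(-5)))² = (6*(3 + 25 - 125 - 15))² = (6*(-112))² = (-672)² = 451584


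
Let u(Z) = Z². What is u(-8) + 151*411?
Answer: 62125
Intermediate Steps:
u(-8) + 151*411 = (-8)² + 151*411 = 64 + 62061 = 62125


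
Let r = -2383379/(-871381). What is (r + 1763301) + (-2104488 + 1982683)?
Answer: 1430370809355/871381 ≈ 1.6415e+6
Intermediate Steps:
r = 2383379/871381 (r = -2383379*(-1/871381) = 2383379/871381 ≈ 2.7352)
(r + 1763301) + (-2104488 + 1982683) = (2383379/871381 + 1763301) + (-2104488 + 1982683) = 1536509372060/871381 - 121805 = 1430370809355/871381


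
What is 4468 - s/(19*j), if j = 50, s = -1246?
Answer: 2122923/475 ≈ 4469.3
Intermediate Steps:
4468 - s/(19*j) = 4468 - (-1246)/(19*50) = 4468 - (-1246)/950 = 4468 - 1*(-623/475) = 4468 + 623/475 = 2122923/475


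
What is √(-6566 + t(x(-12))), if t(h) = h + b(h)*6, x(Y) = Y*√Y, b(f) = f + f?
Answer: √(-6566 - 312*I*√3) ≈ 3.3317 - 81.099*I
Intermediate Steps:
b(f) = 2*f
x(Y) = Y^(3/2)
t(h) = 13*h (t(h) = h + (2*h)*6 = h + 12*h = 13*h)
√(-6566 + t(x(-12))) = √(-6566 + 13*(-12)^(3/2)) = √(-6566 + 13*(-24*I*√3)) = √(-6566 - 312*I*√3)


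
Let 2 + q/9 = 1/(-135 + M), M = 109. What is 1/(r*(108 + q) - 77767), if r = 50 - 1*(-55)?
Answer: -26/1777187 ≈ -1.4630e-5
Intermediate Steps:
r = 105 (r = 50 + 55 = 105)
q = -477/26 (q = -18 + 9/(-135 + 109) = -18 + 9/(-26) = -18 + 9*(-1/26) = -18 - 9/26 = -477/26 ≈ -18.346)
1/(r*(108 + q) - 77767) = 1/(105*(108 - 477/26) - 77767) = 1/(105*(2331/26) - 77767) = 1/(244755/26 - 77767) = 1/(-1777187/26) = -26/1777187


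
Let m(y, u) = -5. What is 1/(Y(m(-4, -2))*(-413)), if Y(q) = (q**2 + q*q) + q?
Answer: -1/18585 ≈ -5.3807e-5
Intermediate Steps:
Y(q) = q + 2*q**2 (Y(q) = (q**2 + q**2) + q = 2*q**2 + q = q + 2*q**2)
1/(Y(m(-4, -2))*(-413)) = 1/(-5*(1 + 2*(-5))*(-413)) = 1/(-5*(1 - 10)*(-413)) = 1/(-5*(-9)*(-413)) = 1/(45*(-413)) = 1/(-18585) = -1/18585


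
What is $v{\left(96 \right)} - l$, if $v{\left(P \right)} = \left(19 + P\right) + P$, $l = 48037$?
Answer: $-47826$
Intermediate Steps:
$v{\left(P \right)} = 19 + 2 P$
$v{\left(96 \right)} - l = \left(19 + 2 \cdot 96\right) - 48037 = \left(19 + 192\right) - 48037 = 211 - 48037 = -47826$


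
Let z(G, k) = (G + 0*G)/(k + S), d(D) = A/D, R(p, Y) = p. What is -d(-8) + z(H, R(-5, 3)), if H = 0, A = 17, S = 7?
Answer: 17/8 ≈ 2.1250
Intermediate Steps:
d(D) = 17/D
z(G, k) = G/(7 + k) (z(G, k) = (G + 0*G)/(k + 7) = (G + 0)/(7 + k) = G/(7 + k))
-d(-8) + z(H, R(-5, 3)) = -17/(-8) + 0/(7 - 5) = -17*(-1)/8 + 0/2 = -1*(-17/8) + 0*(1/2) = 17/8 + 0 = 17/8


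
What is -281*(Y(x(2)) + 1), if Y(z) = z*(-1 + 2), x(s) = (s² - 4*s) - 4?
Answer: 1967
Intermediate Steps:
x(s) = -4 + s² - 4*s
Y(z) = z (Y(z) = z*1 = z)
-281*(Y(x(2)) + 1) = -281*((-4 + 2² - 4*2) + 1) = -281*((-4 + 4 - 8) + 1) = -281*(-8 + 1) = -(-1967) = -281*(-7) = 1967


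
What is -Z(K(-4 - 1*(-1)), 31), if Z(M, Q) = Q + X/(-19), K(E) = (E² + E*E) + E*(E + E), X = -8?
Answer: -597/19 ≈ -31.421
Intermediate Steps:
K(E) = 4*E² (K(E) = (E² + E²) + E*(2*E) = 2*E² + 2*E² = 4*E²)
Z(M, Q) = 8/19 + Q (Z(M, Q) = Q - 8/(-19) = Q - 8*(-1/19) = Q + 8/19 = 8/19 + Q)
-Z(K(-4 - 1*(-1)), 31) = -(8/19 + 31) = -1*597/19 = -597/19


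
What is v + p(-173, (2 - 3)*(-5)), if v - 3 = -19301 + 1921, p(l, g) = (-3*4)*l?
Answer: -15301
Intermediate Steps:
p(l, g) = -12*l
v = -17377 (v = 3 + (-19301 + 1921) = 3 - 17380 = -17377)
v + p(-173, (2 - 3)*(-5)) = -17377 - 12*(-173) = -17377 + 2076 = -15301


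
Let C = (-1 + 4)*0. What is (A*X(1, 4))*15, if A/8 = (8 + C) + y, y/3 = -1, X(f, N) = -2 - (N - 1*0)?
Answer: -3600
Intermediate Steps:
C = 0 (C = 3*0 = 0)
X(f, N) = -2 - N (X(f, N) = -2 - (N + 0) = -2 - N)
y = -3 (y = 3*(-1) = -3)
A = 40 (A = 8*((8 + 0) - 3) = 8*(8 - 3) = 8*5 = 40)
(A*X(1, 4))*15 = (40*(-2 - 1*4))*15 = (40*(-2 - 4))*15 = (40*(-6))*15 = -240*15 = -3600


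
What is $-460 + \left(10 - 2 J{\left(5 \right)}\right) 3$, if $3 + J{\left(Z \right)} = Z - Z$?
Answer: $-412$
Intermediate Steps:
$J{\left(Z \right)} = -3$ ($J{\left(Z \right)} = -3 + \left(Z - Z\right) = -3 + 0 = -3$)
$-460 + \left(10 - 2 J{\left(5 \right)}\right) 3 = -460 + \left(10 - -6\right) 3 = -460 + \left(10 + 6\right) 3 = -460 + 16 \cdot 3 = -460 + 48 = -412$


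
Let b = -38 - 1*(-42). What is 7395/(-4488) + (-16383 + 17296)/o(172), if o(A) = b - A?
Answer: -1636/231 ≈ -7.0823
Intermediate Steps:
b = 4 (b = -38 + 42 = 4)
o(A) = 4 - A
7395/(-4488) + (-16383 + 17296)/o(172) = 7395/(-4488) + (-16383 + 17296)/(4 - 1*172) = 7395*(-1/4488) + 913/(4 - 172) = -145/88 + 913/(-168) = -145/88 + 913*(-1/168) = -145/88 - 913/168 = -1636/231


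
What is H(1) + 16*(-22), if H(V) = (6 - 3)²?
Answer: -343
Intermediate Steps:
H(V) = 9 (H(V) = 3² = 9)
H(1) + 16*(-22) = 9 + 16*(-22) = 9 - 352 = -343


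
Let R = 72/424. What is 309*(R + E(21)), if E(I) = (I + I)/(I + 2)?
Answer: 751797/1219 ≈ 616.73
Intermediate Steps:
R = 9/53 (R = 72*(1/424) = 9/53 ≈ 0.16981)
E(I) = 2*I/(2 + I) (E(I) = (2*I)/(2 + I) = 2*I/(2 + I))
309*(R + E(21)) = 309*(9/53 + 2*21/(2 + 21)) = 309*(9/53 + 2*21/23) = 309*(9/53 + 2*21*(1/23)) = 309*(9/53 + 42/23) = 309*(2433/1219) = 751797/1219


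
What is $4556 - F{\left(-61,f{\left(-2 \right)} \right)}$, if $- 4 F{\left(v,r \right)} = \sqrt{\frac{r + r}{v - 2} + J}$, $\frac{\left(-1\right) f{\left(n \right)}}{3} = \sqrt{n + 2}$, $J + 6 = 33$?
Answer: $4556 + \frac{3 \sqrt{3}}{4} \approx 4557.3$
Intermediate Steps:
$J = 27$ ($J = -6 + 33 = 27$)
$f{\left(n \right)} = - 3 \sqrt{2 + n}$ ($f{\left(n \right)} = - 3 \sqrt{n + 2} = - 3 \sqrt{2 + n}$)
$F{\left(v,r \right)} = - \frac{\sqrt{27 + \frac{2 r}{-2 + v}}}{4}$ ($F{\left(v,r \right)} = - \frac{\sqrt{\frac{r + r}{v - 2} + 27}}{4} = - \frac{\sqrt{\frac{2 r}{-2 + v} + 27}}{4} = - \frac{\sqrt{27 + \frac{2 r}{-2 + v}}}{4}$)
$4556 - F{\left(-61,f{\left(-2 \right)} \right)} = 4556 - - \frac{\sqrt{\frac{-54 + 2 \left(- 3 \sqrt{2 - 2}\right) + 27 \left(-61\right)}{-2 - 61}}}{4} = 4556 - - \frac{\sqrt{\frac{-54 + 2 \left(- 3 \sqrt{0}\right) - 1647}{-63}}}{4} = 4556 - - \frac{\sqrt{- \frac{-54 + 2 \left(\left(-3\right) 0\right) - 1647}{63}}}{4} = 4556 - - \frac{\sqrt{- \frac{-54 + 2 \cdot 0 - 1647}{63}}}{4} = 4556 - - \frac{\sqrt{- \frac{-54 + 0 - 1647}{63}}}{4} = 4556 - - \frac{\sqrt{\left(- \frac{1}{63}\right) \left(-1701\right)}}{4} = 4556 - - \frac{\sqrt{27}}{4} = 4556 - - \frac{3 \sqrt{3}}{4} = 4556 + \frac{3 \sqrt{3}}{4}$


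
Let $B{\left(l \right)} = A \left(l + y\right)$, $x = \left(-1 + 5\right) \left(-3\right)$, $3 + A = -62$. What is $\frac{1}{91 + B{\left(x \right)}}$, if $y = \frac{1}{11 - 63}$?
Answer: $\frac{4}{3489} \approx 0.0011465$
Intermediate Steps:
$y = - \frac{1}{52}$ ($y = \frac{1}{-52} = - \frac{1}{52} \approx -0.019231$)
$A = -65$ ($A = -3 - 62 = -65$)
$x = -12$ ($x = 4 \left(-3\right) = -12$)
$B{\left(l \right)} = \frac{5}{4} - 65 l$ ($B{\left(l \right)} = - 65 \left(l - \frac{1}{52}\right) = - 65 \left(- \frac{1}{52} + l\right) = \frac{5}{4} - 65 l$)
$\frac{1}{91 + B{\left(x \right)}} = \frac{1}{91 + \left(\frac{5}{4} - -780\right)} = \frac{1}{91 + \left(\frac{5}{4} + 780\right)} = \frac{1}{91 + \frac{3125}{4}} = \frac{1}{\frac{3489}{4}} = \frac{4}{3489}$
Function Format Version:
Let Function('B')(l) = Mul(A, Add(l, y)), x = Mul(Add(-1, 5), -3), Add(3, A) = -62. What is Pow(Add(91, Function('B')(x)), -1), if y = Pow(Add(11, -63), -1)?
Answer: Rational(4, 3489) ≈ 0.0011465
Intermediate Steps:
y = Rational(-1, 52) (y = Pow(-52, -1) = Rational(-1, 52) ≈ -0.019231)
A = -65 (A = Add(-3, -62) = -65)
x = -12 (x = Mul(4, -3) = -12)
Function('B')(l) = Add(Rational(5, 4), Mul(-65, l)) (Function('B')(l) = Mul(-65, Add(l, Rational(-1, 52))) = Mul(-65, Add(Rational(-1, 52), l)) = Add(Rational(5, 4), Mul(-65, l)))
Pow(Add(91, Function('B')(x)), -1) = Pow(Add(91, Add(Rational(5, 4), Mul(-65, -12))), -1) = Pow(Add(91, Add(Rational(5, 4), 780)), -1) = Pow(Add(91, Rational(3125, 4)), -1) = Pow(Rational(3489, 4), -1) = Rational(4, 3489)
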